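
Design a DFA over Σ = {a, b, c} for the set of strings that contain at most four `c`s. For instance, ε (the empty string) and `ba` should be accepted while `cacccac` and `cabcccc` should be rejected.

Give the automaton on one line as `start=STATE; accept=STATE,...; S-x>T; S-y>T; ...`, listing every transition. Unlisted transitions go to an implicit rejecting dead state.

Count `c`s, saturating at 5: states q0 through q4 mean 0 through 4 `c`s seen; q5 means more than 4. Each `c` increments (capped at q5); other symbols loop. Accept from {q0, q1, q2, q3, q4}.
        a   b   c  
>* q0   q0  q0  q1 
 * q1   q1  q1  q2 
 * q2   q2  q2  q3 
 * q3   q3  q3  q4 
 * q4   q4  q4  q5 
   q5   q5  q5  q5 
(> = start, * = accepting)

start=q0; accept=q0,q1,q2,q3,q4; q0-a>q0; q0-b>q0; q0-c>q1; q1-a>q1; q1-b>q1; q1-c>q2; q2-a>q2; q2-b>q2; q2-c>q3; q3-a>q3; q3-b>q3; q3-c>q4; q4-a>q4; q4-b>q4; q4-c>q5; q5-a>q5; q5-b>q5; q5-c>q5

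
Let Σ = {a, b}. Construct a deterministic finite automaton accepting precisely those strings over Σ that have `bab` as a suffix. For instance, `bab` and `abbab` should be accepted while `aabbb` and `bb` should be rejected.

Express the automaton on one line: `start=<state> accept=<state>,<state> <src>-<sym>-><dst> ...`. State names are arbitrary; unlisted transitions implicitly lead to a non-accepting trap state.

Remember how much of `bab` the current input suffix matches. State q0 means no match yet; q1 means the last symbol is `b`; q2 means the last 2 symbols are `ba`; q3 means the last 3 symbols are `bab`. Only q3 accepts. On a mismatch, fall back to the longest proper suffix that is still a prefix of `bab`.
        a   b  
>  q0   q0  q1 
   q1   q2  q1 
   q2   q0  q3 
 * q3   q2  q1 
(> = start, * = accepting)

start=q0 accept=q3 q0-a->q0 q0-b->q1 q1-a->q2 q1-b->q1 q2-a->q0 q2-b->q3 q3-a->q2 q3-b->q1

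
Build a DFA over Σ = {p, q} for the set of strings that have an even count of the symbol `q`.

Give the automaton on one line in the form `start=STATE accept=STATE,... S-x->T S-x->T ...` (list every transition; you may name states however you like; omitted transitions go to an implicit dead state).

The only thing that matters is how many `q`s have appeared, reduced mod 2. Use one state per residue: A for 0, …, B for 1. Reading `q` moves to the next residue; anything else stays put. A is accepting.
A 2-state machine:
       p  q 
>* A   A  B 
   B   B  A 
(> = start, * = accepting)

start=A accept=A A-p->A A-q->B B-p->B B-q->A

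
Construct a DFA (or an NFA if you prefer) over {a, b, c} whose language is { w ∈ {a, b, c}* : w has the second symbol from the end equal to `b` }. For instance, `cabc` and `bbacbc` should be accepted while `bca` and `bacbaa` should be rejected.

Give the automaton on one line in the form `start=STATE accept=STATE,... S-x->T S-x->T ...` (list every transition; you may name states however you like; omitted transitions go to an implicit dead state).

A DFA must remember the last 2 symbols (since which symbol is second-to-last isn't known until the input ends). Use one state per possible window of the last ≤2 symbols; accept from those whose window starts with `b`.
13 states suffice.
          a    b    c  
>  s0     s1   s2   s3 
   s1     s4   s5   s6 
   s2     s7   s8   s9 
   s3    s10  s11  s12 
   s4     s4   s5   s6 
   s5     s7   s8   s9 
   s6    s10  s11  s12 
 * s7     s4   s5   s6 
 * s8     s7   s8   s9 
 * s9    s10  s11  s12 
   s10    s4   s5   s6 
   s11    s7   s8   s9 
   s12   s10  s11  s12 
(> = start, * = accepting)

start=s0 accept=s7,s8,s9 s0-a->s1 s0-b->s2 s0-c->s3 s1-a->s4 s1-b->s5 s1-c->s6 s2-a->s7 s2-b->s8 s2-c->s9 s3-a->s10 s3-b->s11 s3-c->s12 s4-a->s4 s4-b->s5 s4-c->s6 s5-a->s7 s5-b->s8 s5-c->s9 s6-a->s10 s6-b->s11 s6-c->s12 s7-a->s4 s7-b->s5 s7-c->s6 s8-a->s7 s8-b->s8 s8-c->s9 s9-a->s10 s9-b->s11 s9-c->s12 s10-a->s4 s10-b->s5 s10-c->s6 s11-a->s7 s11-b->s8 s11-c->s9 s12-a->s10 s12-b->s11 s12-c->s12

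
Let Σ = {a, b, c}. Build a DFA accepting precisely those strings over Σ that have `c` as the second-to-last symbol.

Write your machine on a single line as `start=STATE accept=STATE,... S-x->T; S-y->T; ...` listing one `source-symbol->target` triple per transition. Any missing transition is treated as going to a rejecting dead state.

A DFA must remember the last 2 symbols (since which symbol is second-to-last isn't known until the input ends). Use one state per possible window of the last ≤2 symbols; accept from those whose window starts with `c`.
A 13-state machine:
          a    b    c  
>  s0     s1   s2   s3 
   s1     s4   s5   s6 
   s2     s7   s8   s9 
   s3    s10  s11  s12 
   s4     s4   s5   s6 
   s5     s7   s8   s9 
   s6    s10  s11  s12 
   s7     s4   s5   s6 
   s8     s7   s8   s9 
   s9    s10  s11  s12 
 * s10    s4   s5   s6 
 * s11    s7   s8   s9 
 * s12   s10  s11  s12 
(> = start, * = accepting)

start=s0; accept=s10,s11,s12; s0-a->s1; s0-b->s2; s0-c->s3; s1-a->s4; s1-b->s5; s1-c->s6; s2-a->s7; s2-b->s8; s2-c->s9; s3-a->s10; s3-b->s11; s3-c->s12; s4-a->s4; s4-b->s5; s4-c->s6; s5-a->s7; s5-b->s8; s5-c->s9; s6-a->s10; s6-b->s11; s6-c->s12; s7-a->s4; s7-b->s5; s7-c->s6; s8-a->s7; s8-b->s8; s8-c->s9; s9-a->s10; s9-b->s11; s9-c->s12; s10-a->s4; s10-b->s5; s10-c->s6; s11-a->s7; s11-b->s8; s11-c->s9; s12-a->s10; s12-b->s11; s12-c->s12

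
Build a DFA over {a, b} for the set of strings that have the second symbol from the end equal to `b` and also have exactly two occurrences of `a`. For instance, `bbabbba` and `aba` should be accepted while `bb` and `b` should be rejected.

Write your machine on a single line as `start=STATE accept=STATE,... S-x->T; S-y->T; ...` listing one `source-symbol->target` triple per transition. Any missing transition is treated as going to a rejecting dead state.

Build one automaton per condition and run them in lockstep. The first has 7 states tracking the last 2 symbols read; the second has 4 states tracking the count of `a`s, saturating at 3. A product state is a pair (one from each), accepting exactly when both do.
15 states suffice.
          a    b  
>  q0     q1   q2 
   q1     q3   q4 
   q2     q5   q6 
   q3     q7   q8 
   q4     q9  q10 
   q5     q3   q4 
   q6     q5   q6 
   q7     q7  q11 
   q8    q12  q13 
 * q9     q7   q8 
   q10    q9  q10 
   q11   q12  q14 
   q12    q7  q11 
 * q13   q12  q13 
   q14   q12  q14 
(> = start, * = accepting)

start=q0; accept=q9,q13; q0-a->q1; q0-b->q2; q1-a->q3; q1-b->q4; q2-a->q5; q2-b->q6; q3-a->q7; q3-b->q8; q4-a->q9; q4-b->q10; q5-a->q3; q5-b->q4; q6-a->q5; q6-b->q6; q7-a->q7; q7-b->q11; q8-a->q12; q8-b->q13; q9-a->q7; q9-b->q8; q10-a->q9; q10-b->q10; q11-a->q12; q11-b->q14; q12-a->q7; q12-b->q11; q13-a->q12; q13-b->q13; q14-a->q12; q14-b->q14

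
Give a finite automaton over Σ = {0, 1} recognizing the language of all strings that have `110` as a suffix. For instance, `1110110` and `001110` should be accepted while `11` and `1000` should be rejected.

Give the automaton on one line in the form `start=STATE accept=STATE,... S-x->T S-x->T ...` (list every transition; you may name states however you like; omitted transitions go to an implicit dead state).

start=q0 accept=q3 q0-0->q0 q0-1->q1 q1-0->q0 q1-1->q2 q2-0->q3 q2-1->q2 q3-0->q0 q3-1->q1

Remember how much of `110` the current input suffix matches. State q0 means no match yet; q1 means the last symbol is `1`; q2 means the last 2 symbols are `11`; q3 means the last 3 symbols are `110`. Only q3 accepts. On a mismatch, fall back to the longest proper suffix that is still a prefix of `110`.
With 4 states:
        0   1  
>  q0   q0  q1 
   q1   q0  q2 
   q2   q3  q2 
 * q3   q0  q1 
(> = start, * = accepting)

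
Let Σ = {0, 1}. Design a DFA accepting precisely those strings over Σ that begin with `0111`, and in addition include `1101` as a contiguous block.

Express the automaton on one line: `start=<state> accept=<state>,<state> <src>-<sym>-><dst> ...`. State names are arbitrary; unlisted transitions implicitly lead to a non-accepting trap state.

Build one automaton per condition and run them in lockstep. The first has 6 states tracking whether the input so far still matches the prefix `0111`; the second has 5 states tracking whether and how much of `1101` has been seen. A product state is a pair (one from each), accepting exactly when both do.
With 14 states:
       0  1 
>  A   B  C 
   B   D  E 
   C   D  F 
   D   D  C 
   E   D  G 
   F   H  F 
   G   H  I 
   H   D  J 
   I   K  I 
   J   J  J 
   K   L  M 
   L   L  N 
 * M   M  M 
   N   L  I 
(> = start, * = accepting)

start=A accept=M A-0->B A-1->C B-0->D B-1->E C-0->D C-1->F D-0->D D-1->C E-0->D E-1->G F-0->H F-1->F G-0->H G-1->I H-0->D H-1->J I-0->K I-1->I J-0->J J-1->J K-0->L K-1->M L-0->L L-1->N M-0->M M-1->M N-0->L N-1->I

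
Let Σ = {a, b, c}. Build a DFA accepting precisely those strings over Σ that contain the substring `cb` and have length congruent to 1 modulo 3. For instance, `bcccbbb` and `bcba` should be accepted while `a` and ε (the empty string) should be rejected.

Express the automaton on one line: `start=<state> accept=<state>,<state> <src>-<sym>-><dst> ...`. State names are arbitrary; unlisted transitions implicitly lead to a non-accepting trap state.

start=q0 accept=q8 q0-a->q1 q0-b->q1 q0-c->q2 q1-a->q3 q1-b->q3 q1-c->q4 q2-a->q3 q2-b->q5 q2-c->q4 q3-a->q0 q3-b->q0 q3-c->q6 q4-a->q0 q4-b->q7 q4-c->q6 q5-a->q7 q5-b->q7 q5-c->q7 q6-a->q1 q6-b->q8 q6-c->q2 q7-a->q8 q7-b->q8 q7-c->q8 q8-a->q5 q8-b->q5 q8-c->q5

Build one automaton per condition and run them in lockstep. The first has 3 states tracking whether and how much of `cb` has been seen; the second has 3 states tracking the input length modulo 3. A product state is a pair (one from each), accepting exactly when both do.
With 9 states:
        a   b   c  
>  q0   q1  q1  q2 
   q1   q3  q3  q4 
   q2   q3  q5  q4 
   q3   q0  q0  q6 
   q4   q0  q7  q6 
   q5   q7  q7  q7 
   q6   q1  q8  q2 
   q7   q8  q8  q8 
 * q8   q5  q5  q5 
(> = start, * = accepting)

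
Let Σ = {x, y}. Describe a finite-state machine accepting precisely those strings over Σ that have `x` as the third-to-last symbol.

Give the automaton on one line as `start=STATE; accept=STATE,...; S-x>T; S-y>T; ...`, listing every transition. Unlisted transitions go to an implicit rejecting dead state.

A DFA must remember the last 3 symbols (since which symbol is third-to-last isn't known until the input ends). Use one state per possible window of the last ≤3 symbols; accept from those whose window starts with `x`.
15 states suffice.
          x    y  
>  S0     S1   S2 
   S1     S3   S4 
   S2     S5   S6 
   S3     S7   S8 
   S4     S9  S10 
   S5    S11  S12 
   S6    S13  S14 
 * S7     S7   S8 
 * S8     S9  S10 
 * S9    S11  S12 
 * S10   S13  S14 
   S11    S7   S8 
   S12    S9  S10 
   S13   S11  S12 
   S14   S13  S14 
(> = start, * = accepting)

start=S0; accept=S7,S8,S9,S10; S0-x>S1; S0-y>S2; S1-x>S3; S1-y>S4; S2-x>S5; S2-y>S6; S3-x>S7; S3-y>S8; S4-x>S9; S4-y>S10; S5-x>S11; S5-y>S12; S6-x>S13; S6-y>S14; S7-x>S7; S7-y>S8; S8-x>S9; S8-y>S10; S9-x>S11; S9-y>S12; S10-x>S13; S10-y>S14; S11-x>S7; S11-y>S8; S12-x>S9; S12-y>S10; S13-x>S11; S13-y>S12; S14-x>S13; S14-y>S14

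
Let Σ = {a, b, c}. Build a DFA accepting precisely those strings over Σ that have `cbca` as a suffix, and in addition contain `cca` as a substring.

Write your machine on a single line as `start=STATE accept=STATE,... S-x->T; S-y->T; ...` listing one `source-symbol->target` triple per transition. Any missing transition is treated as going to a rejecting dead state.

start=q0; accept=q7; q0-a->q0; q0-b->q0; q0-c->q1; q1-a->q0; q1-b->q0; q1-c->q2; q2-a->q3; q2-b->q0; q2-c->q2; q3-a->q3; q3-b->q3; q3-c->q4; q4-a->q3; q4-b->q5; q4-c->q4; q5-a->q3; q5-b->q3; q5-c->q6; q6-a->q7; q6-b->q5; q6-c->q4; q7-a->q3; q7-b->q3; q7-c->q4

Run two small machines in parallel and take their product. One (5 states) tracks how much of the suffix `cbca` has currently been matched; the other (4 states) tracks whether and how much of `cca` has been seen. Each combined state is a pair, one component from each; accept when both components accept. Equivalent product states are then merged.
8 states suffice.
        a   b   c  
>  q0   q0  q0  q1 
   q1   q0  q0  q2 
   q2   q3  q0  q2 
   q3   q3  q3  q4 
   q4   q3  q5  q4 
   q5   q3  q3  q6 
   q6   q7  q5  q4 
 * q7   q3  q3  q4 
(> = start, * = accepting)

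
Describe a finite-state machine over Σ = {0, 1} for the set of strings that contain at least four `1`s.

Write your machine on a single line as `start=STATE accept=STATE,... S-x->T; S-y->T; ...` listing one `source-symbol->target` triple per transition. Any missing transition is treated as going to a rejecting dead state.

start=A; accept=E,F; A-0->A; A-1->B; B-0->B; B-1->C; C-0->C; C-1->D; D-0->D; D-1->E; E-0->E; E-1->F; F-0->F; F-1->F

Only the number of `1`s matters, and only up to 5. Make a chain A → B → C → D → E → F advanced by each `1` (with F absorbing); every other symbol self-loops. The accepting set is {E, F}.
With 6 states:
       0  1 
>  A   A  B 
   B   B  C 
   C   C  D 
   D   D  E 
 * E   E  F 
 * F   F  F 
(> = start, * = accepting)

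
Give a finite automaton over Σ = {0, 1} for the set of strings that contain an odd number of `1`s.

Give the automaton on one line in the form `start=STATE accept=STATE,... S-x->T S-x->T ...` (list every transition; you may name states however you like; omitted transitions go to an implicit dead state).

start=q0 accept=q1 q0-0->q0 q0-1->q1 q1-0->q1 q1-1->q0

The only thing that matters is how many `1`s have appeared, reduced mod 2. Use one state per residue: q0 for 0, …, q1 for 1. Reading `1` moves to the next residue; anything else stays put. q1 is accepting.
With 2 states:
        0   1  
>  q0   q0  q1 
 * q1   q1  q0 
(> = start, * = accepting)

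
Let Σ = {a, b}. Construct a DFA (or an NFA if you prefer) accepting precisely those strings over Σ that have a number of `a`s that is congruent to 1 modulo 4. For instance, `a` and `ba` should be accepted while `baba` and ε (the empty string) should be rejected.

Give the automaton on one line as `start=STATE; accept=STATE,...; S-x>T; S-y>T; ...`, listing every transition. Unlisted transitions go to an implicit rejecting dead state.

Keep the running count of `a`s modulo 4: each `a` advances along the cycle q0 → q1 → q2 → q3 → q0 while other symbols loop. Accept at q1.
With 4 states:
        a   b  
>  q0   q1  q0 
 * q1   q2  q1 
   q2   q3  q2 
   q3   q0  q3 
(> = start, * = accepting)

start=q0; accept=q1; q0-a>q1; q0-b>q0; q1-a>q2; q1-b>q1; q2-a>q3; q2-b>q2; q3-a>q0; q3-b>q3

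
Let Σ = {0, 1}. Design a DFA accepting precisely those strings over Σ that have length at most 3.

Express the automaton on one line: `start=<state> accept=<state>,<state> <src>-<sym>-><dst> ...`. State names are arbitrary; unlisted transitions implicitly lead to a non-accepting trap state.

start=s0 accept=s0,s1,s2,s3 s0-0->s1 s0-1->s1 s1-0->s2 s1-1->s2 s2-0->s3 s2-1->s3 s3-0->s4 s3-1->s4 s4-0->s4 s4-1->s4

Count input length up to 4: every symbol moves from s0 toward s4, which means 'more than 3' and absorbs. Accept from {s0, s1, s2, s3}.
5 states suffice.
        0   1  
>* s0   s1  s1 
 * s1   s2  s2 
 * s2   s3  s3 
 * s3   s4  s4 
   s4   s4  s4 
(> = start, * = accepting)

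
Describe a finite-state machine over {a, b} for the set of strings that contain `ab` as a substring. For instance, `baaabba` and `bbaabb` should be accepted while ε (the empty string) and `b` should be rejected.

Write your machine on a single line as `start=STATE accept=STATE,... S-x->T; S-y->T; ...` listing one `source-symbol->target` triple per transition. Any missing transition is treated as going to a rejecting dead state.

States S0..S1 record the length of the longest prefix of `ab` that matches the current input suffix. Reaching S2 means `ab` has been seen, and we stay there forever. Accept from S2.
A 3-state machine:
        a   b  
>  S0   S1  S0 
   S1   S1  S2 
 * S2   S2  S2 
(> = start, * = accepting)

start=S0; accept=S2; S0-a->S1; S0-b->S0; S1-a->S1; S1-b->S2; S2-a->S2; S2-b->S2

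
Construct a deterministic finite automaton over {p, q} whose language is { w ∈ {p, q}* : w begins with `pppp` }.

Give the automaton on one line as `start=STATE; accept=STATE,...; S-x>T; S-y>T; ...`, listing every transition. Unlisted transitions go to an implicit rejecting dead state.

Walk along `pppp` while the input agrees: from s0 take `p` to s1, and so on. Any deviation drops to the rejecting sink s5. Once s4 is reached the prefix is confirmed and every continuation is accepted.
With 6 states:
        p   q  
>  s0   s1  s5 
   s1   s2  s5 
   s2   s3  s5 
   s3   s4  s5 
 * s4   s4  s4 
   s5   s5  s5 
(> = start, * = accepting)

start=s0; accept=s4; s0-p>s1; s0-q>s5; s1-p>s2; s1-q>s5; s2-p>s3; s2-q>s5; s3-p>s4; s3-q>s5; s4-p>s4; s4-q>s4; s5-p>s5; s5-q>s5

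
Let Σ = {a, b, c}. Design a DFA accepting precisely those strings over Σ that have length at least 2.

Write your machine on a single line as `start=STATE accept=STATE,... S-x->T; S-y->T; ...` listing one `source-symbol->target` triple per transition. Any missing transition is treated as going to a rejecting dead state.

Count input length up to 3: every symbol moves from q0 toward q3, which means 'more than 2' and absorbs. Accept from {q2, q3}.
A 4-state machine:
        a   b   c  
>  q0   q1  q1  q1 
   q1   q2  q2  q2 
 * q2   q3  q3  q3 
 * q3   q3  q3  q3 
(> = start, * = accepting)

start=q0; accept=q2,q3; q0-a->q1; q0-b->q1; q0-c->q1; q1-a->q2; q1-b->q2; q1-c->q2; q2-a->q3; q2-b->q3; q2-c->q3; q3-a->q3; q3-b->q3; q3-c->q3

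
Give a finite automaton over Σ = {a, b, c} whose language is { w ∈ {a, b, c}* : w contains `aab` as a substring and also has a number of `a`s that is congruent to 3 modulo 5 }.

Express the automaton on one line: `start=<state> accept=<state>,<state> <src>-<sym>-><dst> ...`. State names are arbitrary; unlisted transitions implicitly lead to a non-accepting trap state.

start=S0 accept=S9 S0-a->S1 S0-b->S0 S0-c->S0 S1-a->S2 S1-b->S3 S1-c->S3 S2-a->S4 S2-b->S5 S2-c->S6 S3-a->S7 S3-b->S3 S3-c->S3 S4-a->S8 S4-b->S9 S4-c->S10 S5-a->S9 S5-b->S5 S5-c->S5 S6-a->S11 S6-b->S6 S6-c->S6 S7-a->S4 S7-b->S6 S7-c->S6 S8-a->S12 S8-b->S13 S8-c->S14 S9-a->S13 S9-b->S9 S9-c->S9 S10-a->S15 S10-b->S10 S10-c->S10 S11-a->S8 S11-b->S10 S11-c->S10 S12-a->S16 S12-b->S17 S12-c->S0 S13-a->S17 S13-b->S13 S13-c->S13 S14-a->S18 S14-b->S14 S14-c->S14 S15-a->S12 S15-b->S14 S15-c->S14 S16-a->S2 S16-b->S19 S16-c->S3 S17-a->S19 S17-b->S17 S17-c->S17 S18-a->S16 S18-b->S0 S18-c->S0 S19-a->S5 S19-b->S19 S19-c->S19

Build one automaton per condition and run them in lockstep. One (4 states) tracks whether and how much of `aab` has been seen; the other (5 states) tracks the count of `a`s modulo 5. Each combined state is a pair, one component from each; accept when both components accept.
With 20 states:
          a    b    c  
>  S0     S1   S0   S0 
   S1     S2   S3   S3 
   S2     S4   S5   S6 
   S3     S7   S3   S3 
   S4     S8   S9  S10 
   S5     S9   S5   S5 
   S6    S11   S6   S6 
   S7     S4   S6   S6 
   S8    S12  S13  S14 
 * S9    S13   S9   S9 
   S10   S15  S10  S10 
   S11    S8  S10  S10 
   S12   S16  S17   S0 
   S13   S17  S13  S13 
   S14   S18  S14  S14 
   S15   S12  S14  S14 
   S16    S2  S19   S3 
   S17   S19  S17  S17 
   S18   S16   S0   S0 
   S19    S5  S19  S19 
(> = start, * = accepting)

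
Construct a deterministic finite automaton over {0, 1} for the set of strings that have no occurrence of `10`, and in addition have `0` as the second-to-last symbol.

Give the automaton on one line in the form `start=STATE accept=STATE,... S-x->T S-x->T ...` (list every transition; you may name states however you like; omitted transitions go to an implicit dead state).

Handle the two conditions separately and then intersect. One (3 states) tracks partial matches of the forbidden pattern `10`; the other (7 states) tracks the last 2 symbols read. Each combined state is a pair, one component from each; accept when both components accept. Minimizing collapses redundant product states.
        0   1  
>  s0   s1  s2 
   s1   s3  s4 
   s2   s2  s2 
 * s3   s3  s4 
 * s4   s2  s2 
(> = start, * = accepting)

start=s0 accept=s3,s4 s0-0->s1 s0-1->s2 s1-0->s3 s1-1->s4 s2-0->s2 s2-1->s2 s3-0->s3 s3-1->s4 s4-0->s2 s4-1->s2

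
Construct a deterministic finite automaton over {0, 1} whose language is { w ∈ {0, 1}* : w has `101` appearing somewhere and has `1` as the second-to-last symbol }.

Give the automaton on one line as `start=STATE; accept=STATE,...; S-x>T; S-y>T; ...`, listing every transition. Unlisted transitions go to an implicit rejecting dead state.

start=A; accept=I,J; A-0>B; A-1>C; B-0>D; B-1>E; C-0>F; C-1>G; D-0>D; D-1>E; E-0>F; E-1>G; F-0>D; F-1>H; G-0>F; G-1>G; H-0>I; H-1>J; I-0>K; I-1>H; J-0>I; J-1>J; K-0>K; K-1>H

Build one automaton per condition and run them in lockstep. The first has 4 states tracking whether and how much of `101` has been seen; the second has 7 states tracking the last 2 symbols read. A product state is a pair (one from each), accepting exactly when both do.
An 11-state machine:
       0  1 
>  A   B  C 
   B   D  E 
   C   F  G 
   D   D  E 
   E   F  G 
   F   D  H 
   G   F  G 
   H   I  J 
 * I   K  H 
 * J   I  J 
   K   K  H 
(> = start, * = accepting)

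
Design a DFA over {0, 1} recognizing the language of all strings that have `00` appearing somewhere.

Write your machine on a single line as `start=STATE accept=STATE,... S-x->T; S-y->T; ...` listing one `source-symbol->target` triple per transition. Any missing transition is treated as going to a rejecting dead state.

start=q0; accept=q2; q0-0->q1; q0-1->q0; q1-0->q2; q1-1->q0; q2-0->q2; q2-1->q2

Track how much of `00` has been matched so far: state q0 is no progress, q2 is the absorbing accept state reached once `00` has occurred. Intermediate states record partial matches; on a mismatch, fall back to the longest reusable overlap.
        0   1  
>  q0   q1  q0 
   q1   q2  q0 
 * q2   q2  q2 
(> = start, * = accepting)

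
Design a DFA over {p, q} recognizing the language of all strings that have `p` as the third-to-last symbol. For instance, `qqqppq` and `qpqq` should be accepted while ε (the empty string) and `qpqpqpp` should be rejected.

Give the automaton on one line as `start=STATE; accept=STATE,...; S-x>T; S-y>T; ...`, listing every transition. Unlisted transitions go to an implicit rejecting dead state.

start=s0; accept=s7,s8,s9,s10; s0-p>s1; s0-q>s2; s1-p>s3; s1-q>s4; s2-p>s5; s2-q>s6; s3-p>s7; s3-q>s8; s4-p>s9; s4-q>s10; s5-p>s11; s5-q>s12; s6-p>s13; s6-q>s14; s7-p>s7; s7-q>s8; s8-p>s9; s8-q>s10; s9-p>s11; s9-q>s12; s10-p>s13; s10-q>s14; s11-p>s7; s11-q>s8; s12-p>s9; s12-q>s10; s13-p>s11; s13-q>s12; s14-p>s13; s14-q>s14

Because acceptance depends on a position counted from the end, the machine has to buffer the most recent 3 symbols. Make each state the string of the last up-to-3 symbols read; on input `x` shift the window left and append `x`. Accept when the buffered window has length 3 and begins with `p`.
With 15 states:
          p    q  
>  s0     s1   s2 
   s1     s3   s4 
   s2     s5   s6 
   s3     s7   s8 
   s4     s9  s10 
   s5    s11  s12 
   s6    s13  s14 
 * s7     s7   s8 
 * s8     s9  s10 
 * s9    s11  s12 
 * s10   s13  s14 
   s11    s7   s8 
   s12    s9  s10 
   s13   s11  s12 
   s14   s13  s14 
(> = start, * = accepting)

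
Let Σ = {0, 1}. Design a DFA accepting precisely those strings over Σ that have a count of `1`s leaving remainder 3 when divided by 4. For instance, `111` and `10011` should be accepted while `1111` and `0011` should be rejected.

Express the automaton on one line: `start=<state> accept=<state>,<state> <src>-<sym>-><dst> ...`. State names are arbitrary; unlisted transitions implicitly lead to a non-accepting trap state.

start=S0 accept=S3 S0-0->S0 S0-1->S1 S1-0->S1 S1-1->S2 S2-0->S2 S2-1->S3 S3-0->S3 S3-1->S0

The only thing that matters is how many `1`s have appeared, reduced mod 4. Use one state per residue: S0 for 0, …, S3 for 3. Reading `1` moves to the next residue; anything else stays put. S3 is accepting.
        0   1  
>  S0   S0  S1 
   S1   S1  S2 
   S2   S2  S3 
 * S3   S3  S0 
(> = start, * = accepting)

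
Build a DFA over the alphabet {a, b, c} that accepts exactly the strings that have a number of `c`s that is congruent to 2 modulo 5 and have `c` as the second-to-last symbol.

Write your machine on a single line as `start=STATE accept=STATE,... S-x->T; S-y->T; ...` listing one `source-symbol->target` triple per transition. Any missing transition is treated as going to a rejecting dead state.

start=S0; accept=S3,S5; S0-a->S0; S0-b->S0; S0-c->S1; S1-a->S2; S1-b->S2; S1-c->S3; S2-a->S2; S2-b->S2; S2-c->S4; S3-a->S5; S3-b->S5; S3-c->S6; S4-a->S5; S4-b->S5; S4-c->S6; S5-a->S7; S5-b->S7; S5-c->S6; S6-a->S6; S6-b->S6; S6-c->S8; S7-a->S7; S7-b->S7; S7-c->S6; S8-a->S8; S8-b->S8; S8-c->S0

Handle the two conditions separately and then intersect. The first has 5 states tracking the count of `c`s modulo 5; the second has 13 states tracking the last 2 symbols read. A product state is a pair (one from each), accepting exactly when both do. After merging equivalent states the machine shrinks.
With 9 states:
        a   b   c  
>  S0   S0  S0  S1 
   S1   S2  S2  S3 
   S2   S2  S2  S4 
 * S3   S5  S5  S6 
   S4   S5  S5  S6 
 * S5   S7  S7  S6 
   S6   S6  S6  S8 
   S7   S7  S7  S6 
   S8   S8  S8  S0 
(> = start, * = accepting)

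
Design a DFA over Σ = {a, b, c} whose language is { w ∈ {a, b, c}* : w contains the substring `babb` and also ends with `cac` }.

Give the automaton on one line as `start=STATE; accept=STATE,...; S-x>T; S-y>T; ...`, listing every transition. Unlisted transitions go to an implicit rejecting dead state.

start=s0; accept=s7; s0-a>s0; s0-b>s1; s0-c>s0; s1-a>s2; s1-b>s1; s1-c>s0; s2-a>s0; s2-b>s3; s2-c>s0; s3-a>s2; s3-b>s4; s3-c>s0; s4-a>s4; s4-b>s4; s4-c>s5; s5-a>s6; s5-b>s4; s5-c>s5; s6-a>s4; s6-b>s4; s6-c>s7; s7-a>s6; s7-b>s4; s7-c>s5

Build one automaton per condition and run them in lockstep. One (5 states) tracks whether and how much of `babb` has been seen; the other (4 states) tracks how much of the suffix `cac` has currently been matched. Each combined state is a pair, one component from each; accept when both components accept. After merging equivalent states the machine shrinks.
An 8-state machine:
        a   b   c  
>  s0   s0  s1  s0 
   s1   s2  s1  s0 
   s2   s0  s3  s0 
   s3   s2  s4  s0 
   s4   s4  s4  s5 
   s5   s6  s4  s5 
   s6   s4  s4  s7 
 * s7   s6  s4  s5 
(> = start, * = accepting)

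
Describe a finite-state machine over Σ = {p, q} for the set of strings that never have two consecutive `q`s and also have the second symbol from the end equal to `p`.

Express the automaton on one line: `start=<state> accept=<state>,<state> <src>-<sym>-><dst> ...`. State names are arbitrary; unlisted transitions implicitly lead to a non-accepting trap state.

start=S0 accept=S3,S4 S0-p->S1 S0-q->S2 S1-p->S3 S1-q->S4 S2-p->S1 S2-q->S5 S3-p->S3 S3-q->S4 S4-p->S1 S4-q->S5 S5-p->S5 S5-q->S5

Handle the two conditions separately and then intersect. The first has 3 states tracking partial matches of the forbidden pattern `qq`; the second has 7 states tracking the last 2 symbols read. A product state is a pair (one from each), accepting exactly when both do. Minimizing collapses redundant product states.
6 states suffice.
        p   q  
>  S0   S1  S2 
   S1   S3  S4 
   S2   S1  S5 
 * S3   S3  S4 
 * S4   S1  S5 
   S5   S5  S5 
(> = start, * = accepting)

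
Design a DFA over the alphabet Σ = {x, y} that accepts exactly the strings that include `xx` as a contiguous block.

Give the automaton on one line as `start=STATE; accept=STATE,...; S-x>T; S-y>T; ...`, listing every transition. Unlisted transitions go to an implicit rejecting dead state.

Track how much of `xx` has been matched so far: state q0 is no progress, q2 is the absorbing accept state reached once `xx` has occurred. Intermediate states record partial matches; on a mismatch, fall back to the longest reusable overlap.
With 3 states:
        x   y  
>  q0   q1  q0 
   q1   q2  q0 
 * q2   q2  q2 
(> = start, * = accepting)

start=q0; accept=q2; q0-x>q1; q0-y>q0; q1-x>q2; q1-y>q0; q2-x>q2; q2-y>q2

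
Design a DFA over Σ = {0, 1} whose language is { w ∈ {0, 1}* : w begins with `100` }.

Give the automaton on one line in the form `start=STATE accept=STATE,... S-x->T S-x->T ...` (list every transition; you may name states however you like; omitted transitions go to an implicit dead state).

Check the first 3 symbols one by one: q0 through q2 record how many have matched `100` so far; any wrong symbol goes to the dead state q4. After all 3 match we enter the accepting sink q3.
A 5-state machine:
        0   1  
>  q0   q4  q1 
   q1   q2  q4 
   q2   q3  q4 
 * q3   q3  q3 
   q4   q4  q4 
(> = start, * = accepting)

start=q0 accept=q3 q0-0->q4 q0-1->q1 q1-0->q2 q1-1->q4 q2-0->q3 q2-1->q4 q3-0->q3 q3-1->q3 q4-0->q4 q4-1->q4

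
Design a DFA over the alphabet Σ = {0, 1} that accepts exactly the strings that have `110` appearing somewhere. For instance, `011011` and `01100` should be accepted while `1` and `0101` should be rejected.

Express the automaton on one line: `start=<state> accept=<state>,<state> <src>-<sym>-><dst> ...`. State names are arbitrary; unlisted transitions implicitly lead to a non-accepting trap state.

start=s0 accept=s3 s0-0->s0 s0-1->s1 s1-0->s0 s1-1->s2 s2-0->s3 s2-1->s2 s3-0->s3 s3-1->s3

States s0..s2 record the length of the longest prefix of `110` that matches the current input suffix. Reaching s3 means `110` has been seen, and we stay there forever. Accept from s3.
A 4-state machine:
        0   1  
>  s0   s0  s1 
   s1   s0  s2 
   s2   s3  s2 
 * s3   s3  s3 
(> = start, * = accepting)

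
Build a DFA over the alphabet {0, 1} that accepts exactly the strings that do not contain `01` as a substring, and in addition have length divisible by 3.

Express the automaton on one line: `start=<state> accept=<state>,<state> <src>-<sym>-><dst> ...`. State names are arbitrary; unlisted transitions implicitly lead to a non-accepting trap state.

start=A accept=A,G A-0->B A-1->C B-0->D B-1->E C-0->D C-1->F D-0->G D-1->H E-0->H E-1->H F-0->G F-1->A G-0->B G-1->I H-0->I H-1->I I-0->E I-1->E

Handle the two conditions separately and then intersect. One (3 states) tracks partial matches of the forbidden pattern `01`; the other (3 states) tracks the input length modulo 3. Each combined state is a pair, one component from each; accept when both components accept.
       0  1 
>* A   B  C 
   B   D  E 
   C   D  F 
   D   G  H 
   E   H  H 
   F   G  A 
 * G   B  I 
   H   I  I 
   I   E  E 
(> = start, * = accepting)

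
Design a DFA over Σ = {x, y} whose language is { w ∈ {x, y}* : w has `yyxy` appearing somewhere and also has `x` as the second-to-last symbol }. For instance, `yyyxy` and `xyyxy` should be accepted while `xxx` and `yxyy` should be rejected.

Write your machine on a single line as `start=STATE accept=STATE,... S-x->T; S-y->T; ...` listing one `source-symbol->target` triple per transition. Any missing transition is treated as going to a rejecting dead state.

start=A; accept=E,H; A-x->A; A-y->B; B-x->A; B-y->C; C-x->D; C-y->C; D-x->A; D-y->E; E-x->F; E-y->G; F-x->H; F-y->E; G-x->F; G-y->G; H-x->H; H-y->E

Build one automaton per condition and run them in lockstep. One (5 states) tracks whether and how much of `yyxy` has been seen; the other (7 states) tracks the last 2 symbols read. Each combined state is a pair, one component from each; accept when both components accept. Minimizing collapses redundant product states.
       x  y 
>  A   A  B 
   B   A  C 
   C   D  C 
   D   A  E 
 * E   F  G 
   F   H  E 
   G   F  G 
 * H   H  E 
(> = start, * = accepting)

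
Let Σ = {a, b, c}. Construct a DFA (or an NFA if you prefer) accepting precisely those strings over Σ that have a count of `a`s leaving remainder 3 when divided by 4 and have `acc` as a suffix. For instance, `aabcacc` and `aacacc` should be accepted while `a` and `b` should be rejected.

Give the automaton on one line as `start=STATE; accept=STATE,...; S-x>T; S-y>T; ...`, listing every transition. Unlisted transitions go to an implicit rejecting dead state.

start=q0; accept=q14; q0-a>q1; q0-b>q0; q0-c>q0; q1-a>q2; q1-b>q3; q1-c>q4; q2-a>q5; q2-b>q6; q2-c>q7; q3-a>q2; q3-b>q3; q3-c>q3; q4-a>q2; q4-b>q3; q4-c>q8; q5-a>q9; q5-b>q10; q5-c>q11; q6-a>q5; q6-b>q6; q6-c>q6; q7-a>q5; q7-b>q6; q7-c>q12; q8-a>q2; q8-b>q3; q8-c>q3; q9-a>q1; q9-b>q0; q9-c>q13; q10-a>q9; q10-b>q10; q10-c>q10; q11-a>q9; q11-b>q10; q11-c>q14; q12-a>q5; q12-b>q6; q12-c>q6; q13-a>q1; q13-b>q0; q13-c>q15; q14-a>q9; q14-b>q10; q14-c>q10; q15-a>q1; q15-b>q0; q15-c>q0

Run two small machines in parallel and take their product. The first has 4 states tracking the count of `a`s modulo 4; the second has 4 states tracking how much of the suffix `acc` has currently been matched. A product state is a pair (one from each), accepting exactly when both do.
16 states suffice.
          a    b    c  
>  q0     q1   q0   q0 
   q1     q2   q3   q4 
   q2     q5   q6   q7 
   q3     q2   q3   q3 
   q4     q2   q3   q8 
   q5     q9  q10  q11 
   q6     q5   q6   q6 
   q7     q5   q6  q12 
   q8     q2   q3   q3 
   q9     q1   q0  q13 
   q10    q9  q10  q10 
   q11    q9  q10  q14 
   q12    q5   q6   q6 
   q13    q1   q0  q15 
 * q14    q9  q10  q10 
   q15    q1   q0   q0 
(> = start, * = accepting)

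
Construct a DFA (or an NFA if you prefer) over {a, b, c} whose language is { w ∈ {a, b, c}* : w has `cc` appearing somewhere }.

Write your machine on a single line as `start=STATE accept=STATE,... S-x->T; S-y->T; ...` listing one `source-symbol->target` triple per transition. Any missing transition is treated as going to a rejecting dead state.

States q0..q1 record the length of the longest prefix of `cc` that matches the current input suffix. Reaching q2 means `cc` has been seen, and we stay there forever. Accept from q2.
        a   b   c  
>  q0   q0  q0  q1 
   q1   q0  q0  q2 
 * q2   q2  q2  q2 
(> = start, * = accepting)

start=q0; accept=q2; q0-a->q0; q0-b->q0; q0-c->q1; q1-a->q0; q1-b->q0; q1-c->q2; q2-a->q2; q2-b->q2; q2-c->q2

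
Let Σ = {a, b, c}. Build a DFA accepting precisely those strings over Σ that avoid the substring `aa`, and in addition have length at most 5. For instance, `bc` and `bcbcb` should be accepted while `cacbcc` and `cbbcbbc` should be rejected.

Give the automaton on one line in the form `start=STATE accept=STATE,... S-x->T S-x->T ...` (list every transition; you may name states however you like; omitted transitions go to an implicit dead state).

start=s0 accept=s0,s1,s2,s4,s5,s7,s8,s10,s11,s13,s14 s0-a->s1 s0-b->s2 s0-c->s2 s1-a->s3 s1-b->s4 s1-c->s4 s2-a->s5 s2-b->s4 s2-c->s4 s3-a->s6 s3-b->s6 s3-c->s6 s4-a->s7 s4-b->s8 s4-c->s8 s5-a->s6 s5-b->s8 s5-c->s8 s6-a->s9 s6-b->s9 s6-c->s9 s7-a->s9 s7-b->s10 s7-c->s10 s8-a->s11 s8-b->s10 s8-c->s10 s9-a->s12 s9-b->s12 s9-c->s12 s10-a->s13 s10-b->s14 s10-c->s14 s11-a->s12 s11-b->s14 s11-c->s14 s12-a->s15 s12-b->s15 s12-c->s15 s13-a->s15 s13-b->s16 s13-c->s16 s14-a->s17 s14-b->s16 s14-c->s16 s15-a->s15 s15-b->s15 s15-c->s15 s16-a->s17 s16-b->s16 s16-c->s16 s17-a->s15 s17-b->s16 s17-c->s16

Run two small machines in parallel and take their product. One (3 states) tracks partial matches of the forbidden pattern `aa`; the other (7 states) tracks the input length, saturating at 6. Each combined state is a pair, one component from each; accept when both components accept.
18 states suffice.
          a    b    c  
>* s0     s1   s2   s2 
 * s1     s3   s4   s4 
 * s2     s5   s4   s4 
   s3     s6   s6   s6 
 * s4     s7   s8   s8 
 * s5     s6   s8   s8 
   s6     s9   s9   s9 
 * s7     s9  s10  s10 
 * s8    s11  s10  s10 
   s9    s12  s12  s12 
 * s10   s13  s14  s14 
 * s11   s12  s14  s14 
   s12   s15  s15  s15 
 * s13   s15  s16  s16 
 * s14   s17  s16  s16 
   s15   s15  s15  s15 
   s16   s17  s16  s16 
   s17   s15  s16  s16 
(> = start, * = accepting)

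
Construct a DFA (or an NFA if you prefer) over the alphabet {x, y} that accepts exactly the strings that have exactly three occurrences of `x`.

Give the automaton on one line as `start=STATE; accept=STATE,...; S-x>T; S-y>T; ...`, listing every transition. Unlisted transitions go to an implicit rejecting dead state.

Count `x`s, saturating at 4: states S0 through S3 mean 0 through 3 `x`s seen; S4 means more than 3. Each `x` increments (capped at S4); other symbols loop. Accept from {S3}.
5 states suffice.
        x   y  
>  S0   S1  S0 
   S1   S2  S1 
   S2   S3  S2 
 * S3   S4  S3 
   S4   S4  S4 
(> = start, * = accepting)

start=S0; accept=S3; S0-x>S1; S0-y>S0; S1-x>S2; S1-y>S1; S2-x>S3; S2-y>S2; S3-x>S4; S3-y>S3; S4-x>S4; S4-y>S4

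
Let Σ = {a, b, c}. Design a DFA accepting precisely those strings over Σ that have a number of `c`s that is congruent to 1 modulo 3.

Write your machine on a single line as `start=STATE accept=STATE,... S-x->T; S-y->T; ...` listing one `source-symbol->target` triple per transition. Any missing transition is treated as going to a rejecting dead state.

Keep the running count of `c`s modulo 3: each `c` advances along the cycle s0 → s1 → s2 → s0 while other symbols loop. Accept at s1.
With 3 states:
        a   b   c  
>  s0   s0  s0  s1 
 * s1   s1  s1  s2 
   s2   s2  s2  s0 
(> = start, * = accepting)

start=s0; accept=s1; s0-a->s0; s0-b->s0; s0-c->s1; s1-a->s1; s1-b->s1; s1-c->s2; s2-a->s2; s2-b->s2; s2-c->s0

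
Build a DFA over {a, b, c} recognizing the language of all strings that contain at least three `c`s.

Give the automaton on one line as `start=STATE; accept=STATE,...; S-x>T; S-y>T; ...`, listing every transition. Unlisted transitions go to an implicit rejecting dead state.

Only the number of `c`s matters, and only up to 4. Make a chain S0 → S1 → S2 → S3 → S4 advanced by each `c` (with S4 absorbing); every other symbol self-loops. The accepting set is {S3, S4}.
A 5-state machine:
        a   b   c  
>  S0   S0  S0  S1 
   S1   S1  S1  S2 
   S2   S2  S2  S3 
 * S3   S3  S3  S4 
 * S4   S4  S4  S4 
(> = start, * = accepting)

start=S0; accept=S3,S4; S0-a>S0; S0-b>S0; S0-c>S1; S1-a>S1; S1-b>S1; S1-c>S2; S2-a>S2; S2-b>S2; S2-c>S3; S3-a>S3; S3-b>S3; S3-c>S4; S4-a>S4; S4-b>S4; S4-c>S4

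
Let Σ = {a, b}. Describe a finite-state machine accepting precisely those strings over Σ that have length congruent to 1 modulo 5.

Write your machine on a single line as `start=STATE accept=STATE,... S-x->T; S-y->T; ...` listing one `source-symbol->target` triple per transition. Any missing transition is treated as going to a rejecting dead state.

start=S0; accept=S1; S0-a->S1; S0-b->S1; S1-a->S2; S1-b->S2; S2-a->S3; S2-b->S3; S3-a->S4; S3-b->S4; S4-a->S0; S4-b->S0

Count input length modulo 5: every symbol advances one step around the cycle S0 → S1 → S2 → S3 → S4 → S0. Accept at S1.
        a   b  
>  S0   S1  S1 
 * S1   S2  S2 
   S2   S3  S3 
   S3   S4  S4 
   S4   S0  S0 
(> = start, * = accepting)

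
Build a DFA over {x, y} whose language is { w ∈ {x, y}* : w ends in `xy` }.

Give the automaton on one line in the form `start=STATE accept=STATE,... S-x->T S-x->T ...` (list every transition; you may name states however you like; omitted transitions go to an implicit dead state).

start=q0 accept=q2 q0-x->q1 q0-y->q0 q1-x->q1 q1-y->q2 q2-x->q1 q2-y->q0

Let each state record the length of the longest suffix of the input read so far that is also a prefix of `xy`. q1 means the last symbol is `x`; q2 means the last 2 symbols are `xy`. Accept only at q2, where the string currently ends in `xy`.
        x   y  
>  q0   q1  q0 
   q1   q1  q2 
 * q2   q1  q0 
(> = start, * = accepting)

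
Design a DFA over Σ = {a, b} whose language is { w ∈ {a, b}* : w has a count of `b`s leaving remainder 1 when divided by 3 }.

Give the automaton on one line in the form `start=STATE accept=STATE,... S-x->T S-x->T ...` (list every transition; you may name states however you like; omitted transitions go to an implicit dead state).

start=q0 accept=q1 q0-a->q0 q0-b->q1 q1-a->q1 q1-b->q2 q2-a->q2 q2-b->q0

Keep the running count of `b`s modulo 3: each `b` advances along the cycle q0 → q1 → q2 → q0 while other symbols loop. Accept at q1.
3 states suffice.
        a   b  
>  q0   q0  q1 
 * q1   q1  q2 
   q2   q2  q0 
(> = start, * = accepting)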